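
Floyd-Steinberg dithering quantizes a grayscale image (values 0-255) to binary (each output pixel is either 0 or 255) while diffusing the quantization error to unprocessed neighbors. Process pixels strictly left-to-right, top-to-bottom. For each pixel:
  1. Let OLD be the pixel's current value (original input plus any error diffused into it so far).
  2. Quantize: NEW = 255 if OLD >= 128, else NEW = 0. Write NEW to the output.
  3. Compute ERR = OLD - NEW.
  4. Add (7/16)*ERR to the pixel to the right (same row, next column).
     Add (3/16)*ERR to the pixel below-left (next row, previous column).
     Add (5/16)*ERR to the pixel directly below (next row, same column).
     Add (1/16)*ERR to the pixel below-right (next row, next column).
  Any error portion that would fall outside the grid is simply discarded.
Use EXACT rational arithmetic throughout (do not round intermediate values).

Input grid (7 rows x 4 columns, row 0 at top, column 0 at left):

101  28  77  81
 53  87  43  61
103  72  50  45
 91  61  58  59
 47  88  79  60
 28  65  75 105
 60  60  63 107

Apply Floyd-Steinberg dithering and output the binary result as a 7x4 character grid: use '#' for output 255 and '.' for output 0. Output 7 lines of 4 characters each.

Answer: ...#
.#..
....
#.#.
....
.#.#
...#

Derivation:
(0,0): OLD=101 → NEW=0, ERR=101
(0,1): OLD=1155/16 → NEW=0, ERR=1155/16
(0,2): OLD=27797/256 → NEW=0, ERR=27797/256
(0,3): OLD=526355/4096 → NEW=255, ERR=-518125/4096
(1,0): OLD=25113/256 → NEW=0, ERR=25113/256
(1,1): OLD=366895/2048 → NEW=255, ERR=-155345/2048
(1,2): OLD=1608283/65536 → NEW=0, ERR=1608283/65536
(1,3): OLD=40887149/1048576 → NEW=0, ERR=40887149/1048576
(2,0): OLD=3913589/32768 → NEW=0, ERR=3913589/32768
(2,1): OLD=116686295/1048576 → NEW=0, ERR=116686295/1048576
(2,2): OLD=228431539/2097152 → NEW=0, ERR=228431539/2097152
(2,3): OLD=3569306759/33554432 → NEW=0, ERR=3569306759/33554432
(3,0): OLD=2502959781/16777216 → NEW=255, ERR=-1775230299/16777216
(3,1): OLD=20768968827/268435456 → NEW=0, ERR=20768968827/268435456
(3,2): OLD=656222123653/4294967296 → NEW=255, ERR=-438994536827/4294967296
(3,3): OLD=3733671487267/68719476736 → NEW=0, ERR=3733671487267/68719476736
(4,0): OLD=122151945473/4294967296 → NEW=0, ERR=122151945473/4294967296
(4,1): OLD=3396226255107/34359738368 → NEW=0, ERR=3396226255107/34359738368
(4,2): OLD=115806893701155/1099511627776 → NEW=0, ERR=115806893701155/1099511627776
(4,3): OLD=2052490536126693/17592186044416 → NEW=0, ERR=2052490536126693/17592186044416
(5,0): OLD=30467919373105/549755813888 → NEW=0, ERR=30467919373105/549755813888
(5,1): OLD=2492130744072183/17592186044416 → NEW=255, ERR=-1993876697253897/17592186044416
(5,2): OLD=759824291237787/8796093022208 → NEW=0, ERR=759824291237787/8796093022208
(5,3): OLD=52307775611799843/281474976710656 → NEW=255, ERR=-19468343449417437/281474976710656
(6,0): OLD=15781735610574469/281474976710656 → NEW=0, ERR=15781735610574469/281474976710656
(6,1): OLD=309720697813796595/4503599627370496 → NEW=0, ERR=309720697813796595/4503599627370496
(6,2): OLD=7207910574585736245/72057594037927936 → NEW=0, ERR=7207910574585736245/72057594037927936
(6,3): OLD=155122975993598411891/1152921504606846976 → NEW=255, ERR=-138872007681147566989/1152921504606846976
Row 0: ...#
Row 1: .#..
Row 2: ....
Row 3: #.#.
Row 4: ....
Row 5: .#.#
Row 6: ...#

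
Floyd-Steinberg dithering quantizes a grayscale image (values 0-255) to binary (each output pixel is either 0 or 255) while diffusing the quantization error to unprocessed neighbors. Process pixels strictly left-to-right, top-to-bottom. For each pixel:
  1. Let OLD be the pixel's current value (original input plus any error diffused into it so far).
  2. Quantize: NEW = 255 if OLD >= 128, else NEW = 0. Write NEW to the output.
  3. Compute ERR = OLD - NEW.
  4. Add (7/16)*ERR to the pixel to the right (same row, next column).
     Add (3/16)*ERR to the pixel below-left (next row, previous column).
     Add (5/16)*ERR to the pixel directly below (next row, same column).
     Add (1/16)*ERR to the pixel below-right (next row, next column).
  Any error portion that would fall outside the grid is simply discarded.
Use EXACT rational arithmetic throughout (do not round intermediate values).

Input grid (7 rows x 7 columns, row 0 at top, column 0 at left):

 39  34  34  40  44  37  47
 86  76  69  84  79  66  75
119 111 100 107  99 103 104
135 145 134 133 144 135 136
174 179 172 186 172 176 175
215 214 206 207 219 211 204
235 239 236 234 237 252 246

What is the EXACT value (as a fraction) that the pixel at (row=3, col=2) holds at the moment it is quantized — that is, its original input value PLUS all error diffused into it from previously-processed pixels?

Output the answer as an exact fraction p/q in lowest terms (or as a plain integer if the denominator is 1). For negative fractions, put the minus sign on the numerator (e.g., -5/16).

Answer: 142358620897/1073741824

Derivation:
(0,0): OLD=39 → NEW=0, ERR=39
(0,1): OLD=817/16 → NEW=0, ERR=817/16
(0,2): OLD=14423/256 → NEW=0, ERR=14423/256
(0,3): OLD=264801/4096 → NEW=0, ERR=264801/4096
(0,4): OLD=4737191/65536 → NEW=0, ERR=4737191/65536
(0,5): OLD=71957649/1048576 → NEW=0, ERR=71957649/1048576
(0,6): OLD=1292232695/16777216 → NEW=0, ERR=1292232695/16777216
(1,0): OLD=27587/256 → NEW=0, ERR=27587/256
(1,1): OLD=311509/2048 → NEW=255, ERR=-210731/2048
(1,2): OLD=3729145/65536 → NEW=0, ERR=3729145/65536
(1,3): OLD=38318085/262144 → NEW=255, ERR=-28528635/262144
(1,4): OLD=1189235567/16777216 → NEW=0, ERR=1189235567/16777216
(1,5): OLD=18443709983/134217728 → NEW=255, ERR=-15781810657/134217728
(1,6): OLD=111488485873/2147483648 → NEW=0, ERR=111488485873/2147483648
(2,0): OLD=4370679/32768 → NEW=255, ERR=-3985161/32768
(2,1): OLD=45132429/1048576 → NEW=0, ERR=45132429/1048576
(2,2): OLD=1841742311/16777216 → NEW=0, ERR=1841742311/16777216
(2,3): OLD=18503997295/134217728 → NEW=255, ERR=-15721523345/134217728
(2,4): OLD=44083773663/1073741824 → NEW=0, ERR=44083773663/1073741824
(2,5): OLD=3380368640821/34359738368 → NEW=0, ERR=3380368640821/34359738368
(2,6): OLD=85716120471747/549755813888 → NEW=255, ERR=-54471612069693/549755813888
(3,0): OLD=1762695687/16777216 → NEW=0, ERR=1762695687/16777216
(3,1): OLD=29178714875/134217728 → NEW=255, ERR=-5046805765/134217728
(3,2): OLD=142358620897/1073741824 → NEW=255, ERR=-131445544223/1073741824
Target (3,2): original=134, with diffused error = 142358620897/1073741824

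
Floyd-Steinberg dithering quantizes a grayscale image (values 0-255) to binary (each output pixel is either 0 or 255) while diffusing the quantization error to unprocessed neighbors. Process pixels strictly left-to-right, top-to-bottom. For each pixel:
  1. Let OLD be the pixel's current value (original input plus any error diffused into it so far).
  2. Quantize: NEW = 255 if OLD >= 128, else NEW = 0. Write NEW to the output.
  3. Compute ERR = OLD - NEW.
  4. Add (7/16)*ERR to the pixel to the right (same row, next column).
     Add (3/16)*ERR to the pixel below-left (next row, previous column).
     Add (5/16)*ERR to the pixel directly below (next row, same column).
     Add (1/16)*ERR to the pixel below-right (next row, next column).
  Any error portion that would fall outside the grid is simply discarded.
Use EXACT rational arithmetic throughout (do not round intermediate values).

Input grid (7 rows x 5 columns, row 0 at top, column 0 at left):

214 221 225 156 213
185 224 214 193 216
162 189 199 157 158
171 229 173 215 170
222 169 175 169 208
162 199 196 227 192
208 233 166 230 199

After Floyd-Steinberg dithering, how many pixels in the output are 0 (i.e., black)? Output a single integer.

(0,0): OLD=214 → NEW=255, ERR=-41
(0,1): OLD=3249/16 → NEW=255, ERR=-831/16
(0,2): OLD=51783/256 → NEW=255, ERR=-13497/256
(0,3): OLD=544497/4096 → NEW=255, ERR=-499983/4096
(0,4): OLD=10459287/65536 → NEW=255, ERR=-6252393/65536
(1,0): OLD=41587/256 → NEW=255, ERR=-23693/256
(1,1): OLD=317093/2048 → NEW=255, ERR=-205147/2048
(1,2): OLD=8360201/65536 → NEW=0, ERR=8360201/65536
(1,3): OLD=49671381/262144 → NEW=255, ERR=-17175339/262144
(1,4): OLD=628695519/4194304 → NEW=255, ERR=-440852001/4194304
(2,0): OLD=3745255/32768 → NEW=0, ERR=3745255/32768
(2,1): OLD=236806109/1048576 → NEW=255, ERR=-30580771/1048576
(2,2): OLD=3482277335/16777216 → NEW=255, ERR=-795912745/16777216
(2,3): OLD=27926856341/268435456 → NEW=0, ERR=27926856341/268435456
(2,4): OLD=715432639699/4294967296 → NEW=255, ERR=-379784020781/4294967296
(3,0): OLD=3376402423/16777216 → NEW=255, ERR=-901787657/16777216
(3,1): OLD=26121288235/134217728 → NEW=255, ERR=-8104232405/134217728
(3,2): OLD=641848960585/4294967296 → NEW=255, ERR=-453367699895/4294967296
(3,3): OLD=1561519547649/8589934592 → NEW=255, ERR=-628913773311/8589934592
(3,4): OLD=16058044872165/137438953472 → NEW=0, ERR=16058044872165/137438953472
(4,0): OLD=416357166361/2147483648 → NEW=255, ERR=-131251163879/2147483648
(4,1): OLD=6888437349401/68719476736 → NEW=0, ERR=6888437349401/68719476736
(4,2): OLD=185120882764183/1099511627776 → NEW=255, ERR=-95254582318697/1099511627776
(4,3): OLD=2173123496115225/17592186044416 → NEW=0, ERR=2173123496115225/17592186044416
(4,4): OLD=82747792939067695/281474976710656 → NEW=255, ERR=10971673877850415/281474976710656
(5,0): OLD=177786009527275/1099511627776 → NEW=255, ERR=-102589455555605/1099511627776
(5,1): OLD=1490414739519745/8796093022208 → NEW=255, ERR=-752588981143295/8796093022208
(5,2): OLD=45295293563579017/281474976710656 → NEW=255, ERR=-26480825497638263/281474976710656
(5,3): OLD=254832766294704391/1125899906842624 → NEW=255, ERR=-32271709950164729/1125899906842624
(5,4): OLD=3591375925477770525/18014398509481984 → NEW=255, ERR=-1002295694440135395/18014398509481984
(6,0): OLD=22912052412254139/140737488355328 → NEW=255, ERR=-12976007118354501/140737488355328
(6,1): OLD=641554999422285685/4503599627370496 → NEW=255, ERR=-506862905557190795/4503599627370496
(6,2): OLD=5522468153837296983/72057594037927936 → NEW=0, ERR=5522468153837296983/72057594037927936
(6,3): OLD=274695636291706150013/1152921504606846976 → NEW=255, ERR=-19299347383039828867/1152921504606846976
(6,4): OLD=3182025785777109960619/18446744073709551616 → NEW=255, ERR=-1521893953018825701461/18446744073709551616
Output grid:
  Row 0: #####  (0 black, running=0)
  Row 1: ##.##  (1 black, running=1)
  Row 2: .##.#  (2 black, running=3)
  Row 3: ####.  (1 black, running=4)
  Row 4: #.#.#  (2 black, running=6)
  Row 5: #####  (0 black, running=6)
  Row 6: ##.##  (1 black, running=7)

Answer: 7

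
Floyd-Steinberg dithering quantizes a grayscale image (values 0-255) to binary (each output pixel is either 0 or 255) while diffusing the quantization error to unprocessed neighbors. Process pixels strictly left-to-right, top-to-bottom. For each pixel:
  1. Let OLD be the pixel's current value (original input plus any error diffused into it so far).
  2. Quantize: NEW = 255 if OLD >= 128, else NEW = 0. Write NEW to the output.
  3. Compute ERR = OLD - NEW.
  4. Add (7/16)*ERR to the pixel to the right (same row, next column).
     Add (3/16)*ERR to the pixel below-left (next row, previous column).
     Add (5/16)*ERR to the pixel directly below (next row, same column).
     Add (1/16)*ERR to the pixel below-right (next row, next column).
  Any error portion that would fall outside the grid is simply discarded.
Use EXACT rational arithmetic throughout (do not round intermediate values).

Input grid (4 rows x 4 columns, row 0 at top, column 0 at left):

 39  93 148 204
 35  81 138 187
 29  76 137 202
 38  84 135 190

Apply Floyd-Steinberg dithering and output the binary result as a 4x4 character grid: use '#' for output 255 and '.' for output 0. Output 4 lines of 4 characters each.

Answer: ..##
.#.#
..##
..#.

Derivation:
(0,0): OLD=39 → NEW=0, ERR=39
(0,1): OLD=1761/16 → NEW=0, ERR=1761/16
(0,2): OLD=50215/256 → NEW=255, ERR=-15065/256
(0,3): OLD=730129/4096 → NEW=255, ERR=-314351/4096
(1,0): OLD=17363/256 → NEW=0, ERR=17363/256
(1,1): OLD=279493/2048 → NEW=255, ERR=-242747/2048
(1,2): OLD=3948073/65536 → NEW=0, ERR=3948073/65536
(1,3): OLD=194715503/1048576 → NEW=255, ERR=-72671377/1048576
(2,0): OLD=916551/32768 → NEW=0, ERR=916551/32768
(2,1): OLD=69973117/1048576 → NEW=0, ERR=69973117/1048576
(2,2): OLD=345229457/2097152 → NEW=255, ERR=-189544303/2097152
(2,3): OLD=4850809709/33554432 → NEW=255, ERR=-3705570451/33554432
(3,0): OLD=994101719/16777216 → NEW=0, ERR=994101719/16777216
(3,1): OLD=31025350537/268435456 → NEW=0, ERR=31025350537/268435456
(3,2): OLD=604669111927/4294967296 → NEW=255, ERR=-490547548553/4294967296
(3,3): OLD=6863115918785/68719476736 → NEW=0, ERR=6863115918785/68719476736
Row 0: ..##
Row 1: .#.#
Row 2: ..##
Row 3: ..#.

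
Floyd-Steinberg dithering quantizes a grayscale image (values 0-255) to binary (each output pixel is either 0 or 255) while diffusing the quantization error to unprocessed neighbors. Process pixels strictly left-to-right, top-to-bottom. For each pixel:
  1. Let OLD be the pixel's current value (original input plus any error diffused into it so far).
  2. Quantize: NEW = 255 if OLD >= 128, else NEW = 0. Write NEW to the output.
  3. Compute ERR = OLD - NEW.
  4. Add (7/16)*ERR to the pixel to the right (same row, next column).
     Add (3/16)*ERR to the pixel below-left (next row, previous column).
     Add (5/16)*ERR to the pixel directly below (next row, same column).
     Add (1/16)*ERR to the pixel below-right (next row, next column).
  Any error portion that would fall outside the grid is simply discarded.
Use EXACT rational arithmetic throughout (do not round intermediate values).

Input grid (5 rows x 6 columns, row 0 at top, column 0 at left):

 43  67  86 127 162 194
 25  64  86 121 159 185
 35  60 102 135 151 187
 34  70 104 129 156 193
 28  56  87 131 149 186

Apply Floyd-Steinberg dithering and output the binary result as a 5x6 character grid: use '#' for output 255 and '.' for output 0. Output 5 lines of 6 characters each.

(0,0): OLD=43 → NEW=0, ERR=43
(0,1): OLD=1373/16 → NEW=0, ERR=1373/16
(0,2): OLD=31627/256 → NEW=0, ERR=31627/256
(0,3): OLD=741581/4096 → NEW=255, ERR=-302899/4096
(0,4): OLD=8496539/65536 → NEW=255, ERR=-8215141/65536
(0,5): OLD=145917757/1048576 → NEW=255, ERR=-121469123/1048576
(1,0): OLD=13959/256 → NEW=0, ERR=13959/256
(1,1): OLD=287793/2048 → NEW=255, ERR=-234447/2048
(1,2): OLD=4326789/65536 → NEW=0, ERR=4326789/65536
(1,3): OLD=29096097/262144 → NEW=0, ERR=29096097/262144
(1,4): OLD=2383107267/16777216 → NEW=255, ERR=-1895082813/16777216
(1,5): OLD=24574373733/268435456 → NEW=0, ERR=24574373733/268435456
(2,0): OLD=1001899/32768 → NEW=0, ERR=1001899/32768
(2,1): OLD=55983497/1048576 → NEW=0, ERR=55983497/1048576
(2,2): OLD=2678419931/16777216 → NEW=255, ERR=-1599770149/16777216
(2,3): OLD=14886778051/134217728 → NEW=0, ERR=14886778051/134217728
(2,4): OLD=808865853897/4294967296 → NEW=255, ERR=-286350806583/4294967296
(2,5): OLD=12326895202063/68719476736 → NEW=255, ERR=-5196571365617/68719476736
(3,0): OLD=898679675/16777216 → NEW=0, ERR=898679675/16777216
(3,1): OLD=12636790623/134217728 → NEW=0, ERR=12636790623/134217728
(3,2): OLD=149815624781/1073741824 → NEW=255, ERR=-123988540339/1073741824
(3,3): OLD=6506424279719/68719476736 → NEW=0, ERR=6506424279719/68719476736
(3,4): OLD=93096517814855/549755813888 → NEW=255, ERR=-47091214726585/549755813888
(3,5): OLD=1123491692332745/8796093022208 → NEW=0, ERR=1123491692332745/8796093022208
(4,0): OLD=133987101013/2147483648 → NEW=0, ERR=133987101013/2147483648
(4,1): OLD=3244098061905/34359738368 → NEW=0, ERR=3244098061905/34359738368
(4,2): OLD=127387861212835/1099511627776 → NEW=0, ERR=127387861212835/1099511627776
(4,3): OLD=3307293789019215/17592186044416 → NEW=255, ERR=-1178713652306865/17592186044416
(4,4): OLD=34560776377090623/281474976710656 → NEW=0, ERR=34560776377090623/281474976710656
(4,5): OLD=1235242934163774297/4503599627370496 → NEW=255, ERR=86825029184297817/4503599627370496
Row 0: ...###
Row 1: .#..#.
Row 2: ..#.##
Row 3: ..#.#.
Row 4: ...#.#

Answer: ...###
.#..#.
..#.##
..#.#.
...#.#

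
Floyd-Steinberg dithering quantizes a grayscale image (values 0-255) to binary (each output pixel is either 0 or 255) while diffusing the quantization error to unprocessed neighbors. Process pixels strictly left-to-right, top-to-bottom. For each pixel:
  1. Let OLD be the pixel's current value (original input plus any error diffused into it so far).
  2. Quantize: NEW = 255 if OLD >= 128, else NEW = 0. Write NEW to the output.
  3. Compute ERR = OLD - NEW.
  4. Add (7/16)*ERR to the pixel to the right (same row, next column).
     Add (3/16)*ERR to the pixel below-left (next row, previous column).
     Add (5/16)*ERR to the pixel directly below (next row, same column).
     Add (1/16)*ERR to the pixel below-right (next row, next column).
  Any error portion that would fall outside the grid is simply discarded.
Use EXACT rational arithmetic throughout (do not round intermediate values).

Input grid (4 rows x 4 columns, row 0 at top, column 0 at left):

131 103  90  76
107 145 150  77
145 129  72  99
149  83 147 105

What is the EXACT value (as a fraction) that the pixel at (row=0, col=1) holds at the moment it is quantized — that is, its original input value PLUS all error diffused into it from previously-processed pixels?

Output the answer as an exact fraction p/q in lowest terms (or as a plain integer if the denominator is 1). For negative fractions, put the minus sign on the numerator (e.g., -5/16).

Answer: 195/4

Derivation:
(0,0): OLD=131 → NEW=255, ERR=-124
(0,1): OLD=195/4 → NEW=0, ERR=195/4
Target (0,1): original=103, with diffused error = 195/4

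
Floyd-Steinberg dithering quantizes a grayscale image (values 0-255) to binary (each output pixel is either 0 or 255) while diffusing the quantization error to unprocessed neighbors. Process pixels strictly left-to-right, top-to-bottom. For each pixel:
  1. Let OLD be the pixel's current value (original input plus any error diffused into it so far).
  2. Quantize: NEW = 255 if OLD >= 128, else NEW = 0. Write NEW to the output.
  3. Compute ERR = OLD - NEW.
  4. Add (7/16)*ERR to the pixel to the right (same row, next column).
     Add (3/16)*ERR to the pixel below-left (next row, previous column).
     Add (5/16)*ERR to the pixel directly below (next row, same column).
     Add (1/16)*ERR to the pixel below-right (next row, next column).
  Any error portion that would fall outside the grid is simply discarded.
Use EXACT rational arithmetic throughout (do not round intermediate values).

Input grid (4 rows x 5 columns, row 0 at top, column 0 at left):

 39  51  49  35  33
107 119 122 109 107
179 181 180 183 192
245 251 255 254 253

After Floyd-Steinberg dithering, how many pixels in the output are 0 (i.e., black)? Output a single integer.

Answer: 7

Derivation:
(0,0): OLD=39 → NEW=0, ERR=39
(0,1): OLD=1089/16 → NEW=0, ERR=1089/16
(0,2): OLD=20167/256 → NEW=0, ERR=20167/256
(0,3): OLD=284529/4096 → NEW=0, ERR=284529/4096
(0,4): OLD=4154391/65536 → NEW=0, ERR=4154391/65536
(1,0): OLD=33779/256 → NEW=255, ERR=-31501/256
(1,1): OLD=212261/2048 → NEW=0, ERR=212261/2048
(1,2): OLD=13712777/65536 → NEW=255, ERR=-2998903/65536
(1,3): OLD=33422677/262144 → NEW=0, ERR=33422677/262144
(1,4): OLD=784046943/4194304 → NEW=255, ERR=-285500577/4194304
(2,0): OLD=5242215/32768 → NEW=255, ERR=-3113625/32768
(2,1): OLD=163102301/1048576 → NEW=255, ERR=-104284579/1048576
(2,2): OLD=2559744343/16777216 → NEW=255, ERR=-1718445737/16777216
(2,3): OLD=43596098837/268435456 → NEW=255, ERR=-24854942443/268435456
(2,4): OLD=593513760339/4294967296 → NEW=255, ERR=-501702900141/4294967296
(3,0): OLD=3299384183/16777216 → NEW=255, ERR=-978805897/16777216
(3,1): OLD=22716689323/134217728 → NEW=255, ERR=-11508831317/134217728
(3,2): OLD=695355683529/4294967296 → NEW=255, ERR=-399860976951/4294967296
(3,3): OLD=1340286755969/8589934592 → NEW=255, ERR=-850146564991/8589934592
(3,4): OLD=23008642113893/137438953472 → NEW=255, ERR=-12038291021467/137438953472
Output grid:
  Row 0: .....  (5 black, running=5)
  Row 1: #.#.#  (2 black, running=7)
  Row 2: #####  (0 black, running=7)
  Row 3: #####  (0 black, running=7)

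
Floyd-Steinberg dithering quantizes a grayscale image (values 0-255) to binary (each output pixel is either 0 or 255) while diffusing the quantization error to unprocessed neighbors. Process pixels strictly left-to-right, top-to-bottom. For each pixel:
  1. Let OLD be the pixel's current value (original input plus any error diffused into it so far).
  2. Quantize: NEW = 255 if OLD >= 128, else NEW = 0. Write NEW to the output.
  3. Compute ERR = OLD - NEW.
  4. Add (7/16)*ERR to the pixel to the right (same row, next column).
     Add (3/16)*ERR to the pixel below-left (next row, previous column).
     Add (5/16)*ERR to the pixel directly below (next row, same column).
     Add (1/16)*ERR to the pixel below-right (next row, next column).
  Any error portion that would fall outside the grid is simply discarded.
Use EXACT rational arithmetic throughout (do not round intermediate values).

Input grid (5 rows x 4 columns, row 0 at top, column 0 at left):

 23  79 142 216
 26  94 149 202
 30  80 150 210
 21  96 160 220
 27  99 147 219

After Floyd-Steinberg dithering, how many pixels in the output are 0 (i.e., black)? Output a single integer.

Answer: 10

Derivation:
(0,0): OLD=23 → NEW=0, ERR=23
(0,1): OLD=1425/16 → NEW=0, ERR=1425/16
(0,2): OLD=46327/256 → NEW=255, ERR=-18953/256
(0,3): OLD=752065/4096 → NEW=255, ERR=-292415/4096
(1,0): OLD=12771/256 → NEW=0, ERR=12771/256
(1,1): OLD=268725/2048 → NEW=255, ERR=-253515/2048
(1,2): OLD=4186969/65536 → NEW=0, ERR=4186969/65536
(1,3): OLD=212875967/1048576 → NEW=255, ERR=-54510913/1048576
(2,0): OLD=733335/32768 → NEW=0, ERR=733335/32768
(2,1): OLD=69420653/1048576 → NEW=0, ERR=69420653/1048576
(2,2): OLD=380519009/2097152 → NEW=255, ERR=-154254751/2097152
(2,3): OLD=5555521341/33554432 → NEW=255, ERR=-3000858819/33554432
(3,0): OLD=677917095/16777216 → NEW=0, ERR=677917095/16777216
(3,1): OLD=32742229177/268435456 → NEW=0, ERR=32742229177/268435456
(3,2): OLD=763418406471/4294967296 → NEW=255, ERR=-331798254009/4294967296
(3,3): OLD=10559233729649/68719476736 → NEW=255, ERR=-6964232838031/68719476736
(4,0): OLD=268424172123/4294967296 → NEW=0, ERR=268424172123/4294967296
(4,1): OLD=5239863875089/34359738368 → NEW=255, ERR=-3521869408751/34359738368
(4,2): OLD=73267489395057/1099511627776 → NEW=0, ERR=73267489395057/1099511627776
(4,3): OLD=3723482189423719/17592186044416 → NEW=255, ERR=-762525251902361/17592186044416
Output grid:
  Row 0: ..##  (2 black, running=2)
  Row 1: .#.#  (2 black, running=4)
  Row 2: ..##  (2 black, running=6)
  Row 3: ..##  (2 black, running=8)
  Row 4: .#.#  (2 black, running=10)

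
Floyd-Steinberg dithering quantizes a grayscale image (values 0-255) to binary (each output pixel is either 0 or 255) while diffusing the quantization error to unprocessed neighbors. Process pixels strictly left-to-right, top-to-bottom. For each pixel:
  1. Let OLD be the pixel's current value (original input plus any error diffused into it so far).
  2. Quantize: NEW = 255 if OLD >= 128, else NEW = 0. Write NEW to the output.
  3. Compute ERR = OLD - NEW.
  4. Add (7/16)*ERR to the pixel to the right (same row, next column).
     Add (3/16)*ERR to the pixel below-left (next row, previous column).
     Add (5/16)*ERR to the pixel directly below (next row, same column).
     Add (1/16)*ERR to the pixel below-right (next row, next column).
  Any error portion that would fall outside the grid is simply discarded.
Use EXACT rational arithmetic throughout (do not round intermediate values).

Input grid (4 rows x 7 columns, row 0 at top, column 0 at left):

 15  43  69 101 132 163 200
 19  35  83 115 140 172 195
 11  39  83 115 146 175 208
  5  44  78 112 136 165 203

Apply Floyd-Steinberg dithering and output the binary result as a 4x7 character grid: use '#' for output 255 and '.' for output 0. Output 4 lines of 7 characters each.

(0,0): OLD=15 → NEW=0, ERR=15
(0,1): OLD=793/16 → NEW=0, ERR=793/16
(0,2): OLD=23215/256 → NEW=0, ERR=23215/256
(0,3): OLD=576201/4096 → NEW=255, ERR=-468279/4096
(0,4): OLD=5372799/65536 → NEW=0, ERR=5372799/65536
(0,5): OLD=208527481/1048576 → NEW=255, ERR=-58859399/1048576
(0,6): OLD=2943427407/16777216 → NEW=255, ERR=-1334762673/16777216
(1,0): OLD=8443/256 → NEW=0, ERR=8443/256
(1,1): OLD=169693/2048 → NEW=0, ERR=169693/2048
(1,2): OLD=8470561/65536 → NEW=255, ERR=-8241119/65536
(1,3): OLD=11874381/262144 → NEW=0, ERR=11874381/262144
(1,4): OLD=2814659207/16777216 → NEW=255, ERR=-1463530873/16777216
(1,5): OLD=14294289463/134217728 → NEW=0, ERR=14294289463/134217728
(1,6): OLD=457894827609/2147483648 → NEW=255, ERR=-89713502631/2147483648
(2,0): OLD=1207247/32768 → NEW=0, ERR=1207247/32768
(2,1): OLD=62384853/1048576 → NEW=0, ERR=62384853/1048576
(2,2): OLD=1399288767/16777216 → NEW=0, ERR=1399288767/16777216
(2,3): OLD=18982290823/134217728 → NEW=255, ERR=-15243229817/134217728
(2,4): OLD=98625660215/1073741824 → NEW=0, ERR=98625660215/1073741824
(2,5): OLD=8080784154813/34359738368 → NEW=255, ERR=-680949129027/34359738368
(2,6): OLD=106064823277563/549755813888 → NEW=255, ERR=-34122909263877/549755813888
(3,0): OLD=464200159/16777216 → NEW=0, ERR=464200159/16777216
(3,1): OLD=12433663091/134217728 → NEW=0, ERR=12433663091/134217728
(3,2): OLD=136383244297/1073741824 → NEW=0, ERR=136383244297/1073741824
(3,3): OLD=663632581935/4294967296 → NEW=255, ERR=-431584078545/4294967296
(3,4): OLD=60433073704415/549755813888 → NEW=0, ERR=60433073704415/549755813888
(3,5): OLD=884019272255757/4398046511104 → NEW=255, ERR=-237482588075763/4398046511104
(3,6): OLD=11170399092464915/70368744177664 → NEW=255, ERR=-6773630672839405/70368744177664
Row 0: ...#.##
Row 1: ..#.#.#
Row 2: ...#.##
Row 3: ...#.##

Answer: ...#.##
..#.#.#
...#.##
...#.##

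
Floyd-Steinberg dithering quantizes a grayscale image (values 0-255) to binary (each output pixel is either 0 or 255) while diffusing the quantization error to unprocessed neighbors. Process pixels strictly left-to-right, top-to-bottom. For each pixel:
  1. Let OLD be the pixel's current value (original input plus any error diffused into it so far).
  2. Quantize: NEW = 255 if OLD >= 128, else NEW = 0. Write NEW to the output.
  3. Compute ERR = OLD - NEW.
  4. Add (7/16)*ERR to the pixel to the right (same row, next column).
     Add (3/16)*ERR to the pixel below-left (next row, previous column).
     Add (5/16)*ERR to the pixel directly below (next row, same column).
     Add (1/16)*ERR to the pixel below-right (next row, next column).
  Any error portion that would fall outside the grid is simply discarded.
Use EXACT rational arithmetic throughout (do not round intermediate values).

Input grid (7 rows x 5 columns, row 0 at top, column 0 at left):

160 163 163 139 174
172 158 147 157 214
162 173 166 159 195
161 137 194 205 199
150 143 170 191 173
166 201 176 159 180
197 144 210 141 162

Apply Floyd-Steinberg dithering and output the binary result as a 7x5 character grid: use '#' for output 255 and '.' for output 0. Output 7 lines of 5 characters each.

(0,0): OLD=160 → NEW=255, ERR=-95
(0,1): OLD=1943/16 → NEW=0, ERR=1943/16
(0,2): OLD=55329/256 → NEW=255, ERR=-9951/256
(0,3): OLD=499687/4096 → NEW=0, ERR=499687/4096
(0,4): OLD=14901073/65536 → NEW=255, ERR=-1810607/65536
(1,0): OLD=42261/256 → NEW=255, ERR=-23019/256
(1,1): OLD=293651/2048 → NEW=255, ERR=-228589/2048
(1,2): OLD=7633935/65536 → NEW=0, ERR=7633935/65536
(1,3): OLD=62514915/262144 → NEW=255, ERR=-4331805/262144
(1,4): OLD=863026249/4194304 → NEW=255, ERR=-206521271/4194304
(2,0): OLD=3701889/32768 → NEW=0, ERR=3701889/32768
(2,1): OLD=213664795/1048576 → NEW=255, ERR=-53722085/1048576
(2,2): OLD=2850658833/16777216 → NEW=255, ERR=-1427531247/16777216
(2,3): OLD=30778373283/268435456 → NEW=0, ERR=30778373283/268435456
(2,4): OLD=982444660661/4294967296 → NEW=255, ERR=-112771999819/4294967296
(3,0): OLD=3132267761/16777216 → NEW=255, ERR=-1145922319/16777216
(3,1): OLD=11034603933/134217728 → NEW=0, ERR=11034603933/134217728
(3,2): OLD=952087876815/4294967296 → NEW=255, ERR=-143128783665/4294967296
(3,3): OLD=1855512138647/8589934592 → NEW=255, ERR=-334921182313/8589934592
(3,4): OLD=24863091411603/137438953472 → NEW=255, ERR=-10183841723757/137438953472
(4,0): OLD=309389466239/2147483648 → NEW=255, ERR=-238218864001/2147483648
(4,1): OLD=7534615241855/68719476736 → NEW=0, ERR=7534615241855/68719476736
(4,2): OLD=225820589559889/1099511627776 → NEW=255, ERR=-54554875522991/1099511627776
(4,3): OLD=2482820679153791/17592186044416 → NEW=255, ERR=-2003186762172289/17592186044416
(4,4): OLD=27469286351155961/281474976710656 → NEW=0, ERR=27469286351155961/281474976710656
(5,0): OLD=167007757696221/1099511627776 → NEW=255, ERR=-113367707386659/1099511627776
(5,1): OLD=1529795988815959/8796093022208 → NEW=255, ERR=-713207731847081/8796093022208
(5,2): OLD=31109598828775055/281474976710656 → NEW=0, ERR=31109598828775055/281474976710656
(5,3): OLD=210506600624783329/1125899906842624 → NEW=255, ERR=-76597875620085791/1125899906842624
(5,4): OLD=3127588376610249307/18014398509481984 → NEW=255, ERR=-1466083243307656613/18014398509481984
(6,0): OLD=21050953714992013/140737488355328 → NEW=255, ERR=-14837105815616627/140737488355328
(6,1): OLD=390992291222526147/4503599627370496 → NEW=0, ERR=390992291222526147/4503599627370496
(6,2): OLD=19073471826677819025/72057594037927936 → NEW=255, ERR=698785347006195345/72057594037927936
(6,3): OLD=133313167760655872635/1152921504606846976 → NEW=0, ERR=133313167760655872635/1152921504606846976
(6,4): OLD=3373981851772120504093/18446744073709551616 → NEW=255, ERR=-1329937887023815157987/18446744073709551616
Row 0: #.#.#
Row 1: ##.##
Row 2: .##.#
Row 3: #.###
Row 4: #.##.
Row 5: ##.##
Row 6: #.#.#

Answer: #.#.#
##.##
.##.#
#.###
#.##.
##.##
#.#.#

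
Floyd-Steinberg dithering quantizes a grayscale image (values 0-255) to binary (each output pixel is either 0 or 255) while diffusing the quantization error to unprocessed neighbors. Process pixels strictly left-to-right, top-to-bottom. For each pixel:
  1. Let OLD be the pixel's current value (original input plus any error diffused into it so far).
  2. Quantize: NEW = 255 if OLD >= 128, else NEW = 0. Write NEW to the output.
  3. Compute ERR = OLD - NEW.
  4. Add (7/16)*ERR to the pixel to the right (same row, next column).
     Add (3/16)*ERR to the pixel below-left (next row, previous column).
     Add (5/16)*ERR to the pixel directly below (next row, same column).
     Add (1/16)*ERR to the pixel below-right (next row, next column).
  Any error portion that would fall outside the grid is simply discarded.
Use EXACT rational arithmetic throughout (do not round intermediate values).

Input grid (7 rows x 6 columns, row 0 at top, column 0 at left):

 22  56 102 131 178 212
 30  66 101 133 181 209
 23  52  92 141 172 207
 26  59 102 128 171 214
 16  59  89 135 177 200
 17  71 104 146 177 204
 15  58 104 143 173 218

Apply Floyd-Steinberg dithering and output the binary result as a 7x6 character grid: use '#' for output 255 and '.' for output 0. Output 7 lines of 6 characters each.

(0,0): OLD=22 → NEW=0, ERR=22
(0,1): OLD=525/8 → NEW=0, ERR=525/8
(0,2): OLD=16731/128 → NEW=255, ERR=-15909/128
(0,3): OLD=156925/2048 → NEW=0, ERR=156925/2048
(0,4): OLD=6931179/32768 → NEW=255, ERR=-1424661/32768
(0,5): OLD=101176429/524288 → NEW=255, ERR=-32517011/524288
(1,0): OLD=6295/128 → NEW=0, ERR=6295/128
(1,1): OLD=88161/1024 → NEW=0, ERR=88161/1024
(1,2): OLD=3876277/32768 → NEW=0, ERR=3876277/32768
(1,3): OLD=25267889/131072 → NEW=255, ERR=-8155471/131072
(1,4): OLD=1118633747/8388608 → NEW=255, ERR=-1020461293/8388608
(1,5): OLD=17942202005/134217728 → NEW=255, ERR=-16283318635/134217728
(2,0): OLD=893115/16384 → NEW=0, ERR=893115/16384
(2,1): OLD=67112697/524288 → NEW=255, ERR=-66580743/524288
(2,2): OLD=563061675/8388608 → NEW=0, ERR=563061675/8388608
(2,3): OLD=9093661843/67108864 → NEW=255, ERR=-8019098477/67108864
(2,4): OLD=118261747129/2147483648 → NEW=0, ERR=118261747129/2147483648
(2,5): OLD=6376394490271/34359738368 → NEW=255, ERR=-2385338793569/34359738368
(3,0): OLD=161259979/8388608 → NEW=0, ERR=161259979/8388608
(3,1): OLD=2933833135/67108864 → NEW=0, ERR=2933833135/67108864
(3,2): OLD=60000667229/536870912 → NEW=0, ERR=60000667229/536870912
(3,3): OLD=5293938467383/34359738368 → NEW=255, ERR=-3467794816457/34359738368
(3,4): OLD=33966412714519/274877906944 → NEW=0, ERR=33966412714519/274877906944
(3,5): OLD=1098670794267641/4398046511104 → NEW=255, ERR=-22831066063879/4398046511104
(4,0): OLD=32431767749/1073741824 → NEW=0, ERR=32431767749/1073741824
(4,1): OLD=1855986587585/17179869184 → NEW=0, ERR=1855986587585/17179869184
(4,2): OLD=85211031291251/549755813888 → NEW=255, ERR=-54976701250189/549755813888
(4,3): OLD=790451223459807/8796093022208 → NEW=0, ERR=790451223459807/8796093022208
(4,4): OLD=34853578168038479/140737488355328 → NEW=255, ERR=-1034481362570161/140737488355328
(4,5): OLD=456856425938671561/2251799813685248 → NEW=255, ERR=-117352526551066679/2251799813685248
(5,0): OLD=12835425600723/274877906944 → NEW=0, ERR=12835425600723/274877906944
(5,1): OLD=952851378337411/8796093022208 → NEW=0, ERR=952851378337411/8796093022208
(5,2): OLD=10115070570261905/70368744177664 → NEW=255, ERR=-7828959195042415/70368744177664
(5,3): OLD=265215962336478091/2251799813685248 → NEW=0, ERR=265215962336478091/2251799813685248
(5,4): OLD=1000143529157358331/4503599627370496 → NEW=255, ERR=-148274375822118149/4503599627370496
(5,5): OLD=12455199883869559959/72057594037927936 → NEW=255, ERR=-5919486595802063721/72057594037927936
(6,0): OLD=7023284556457833/140737488355328 → NEW=0, ERR=7023284556457833/140737488355328
(6,1): OLD=215593474093257781/2251799813685248 → NEW=0, ERR=215593474093257781/2251799813685248
(6,2): OLD=1260773394320520557/9007199254740992 → NEW=255, ERR=-1036062415638432403/9007199254740992
(6,3): OLD=16768601200209786681/144115188075855872 → NEW=0, ERR=16768601200209786681/144115188075855872
(6,4): OLD=474024050878620872121/2305843009213693952 → NEW=255, ERR=-113965916470871085639/2305843009213693952
(6,5): OLD=6221984665092012217455/36893488147419103232 → NEW=255, ERR=-3185854812499859106705/36893488147419103232
Row 0: ..#.##
Row 1: ...###
Row 2: .#.#.#
Row 3: ...#.#
Row 4: ..#.##
Row 5: ..#.##
Row 6: ..#.##

Answer: ..#.##
...###
.#.#.#
...#.#
..#.##
..#.##
..#.##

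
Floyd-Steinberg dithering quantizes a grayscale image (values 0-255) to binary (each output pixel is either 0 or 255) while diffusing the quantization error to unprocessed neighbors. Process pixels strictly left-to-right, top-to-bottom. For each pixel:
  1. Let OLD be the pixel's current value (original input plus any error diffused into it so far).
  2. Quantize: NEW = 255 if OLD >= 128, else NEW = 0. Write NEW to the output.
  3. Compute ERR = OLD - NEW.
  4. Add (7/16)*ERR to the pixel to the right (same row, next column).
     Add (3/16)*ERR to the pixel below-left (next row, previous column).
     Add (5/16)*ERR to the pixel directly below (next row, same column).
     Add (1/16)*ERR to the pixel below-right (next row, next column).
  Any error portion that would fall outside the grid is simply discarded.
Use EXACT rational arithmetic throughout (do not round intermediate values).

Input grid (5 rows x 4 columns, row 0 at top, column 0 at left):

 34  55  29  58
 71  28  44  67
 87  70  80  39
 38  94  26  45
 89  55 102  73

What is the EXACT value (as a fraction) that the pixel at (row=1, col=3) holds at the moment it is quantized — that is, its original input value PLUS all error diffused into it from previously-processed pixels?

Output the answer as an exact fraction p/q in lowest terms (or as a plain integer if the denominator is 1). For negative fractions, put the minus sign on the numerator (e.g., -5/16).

Answer: 21834881/524288

Derivation:
(0,0): OLD=34 → NEW=0, ERR=34
(0,1): OLD=559/8 → NEW=0, ERR=559/8
(0,2): OLD=7625/128 → NEW=0, ERR=7625/128
(0,3): OLD=172159/2048 → NEW=0, ERR=172159/2048
(1,0): OLD=12125/128 → NEW=0, ERR=12125/128
(1,1): OLD=107083/1024 → NEW=0, ERR=107083/1024
(1,2): OLD=4210535/32768 → NEW=255, ERR=-4145305/32768
(1,3): OLD=21834881/524288 → NEW=0, ERR=21834881/524288
Target (1,3): original=67, with diffused error = 21834881/524288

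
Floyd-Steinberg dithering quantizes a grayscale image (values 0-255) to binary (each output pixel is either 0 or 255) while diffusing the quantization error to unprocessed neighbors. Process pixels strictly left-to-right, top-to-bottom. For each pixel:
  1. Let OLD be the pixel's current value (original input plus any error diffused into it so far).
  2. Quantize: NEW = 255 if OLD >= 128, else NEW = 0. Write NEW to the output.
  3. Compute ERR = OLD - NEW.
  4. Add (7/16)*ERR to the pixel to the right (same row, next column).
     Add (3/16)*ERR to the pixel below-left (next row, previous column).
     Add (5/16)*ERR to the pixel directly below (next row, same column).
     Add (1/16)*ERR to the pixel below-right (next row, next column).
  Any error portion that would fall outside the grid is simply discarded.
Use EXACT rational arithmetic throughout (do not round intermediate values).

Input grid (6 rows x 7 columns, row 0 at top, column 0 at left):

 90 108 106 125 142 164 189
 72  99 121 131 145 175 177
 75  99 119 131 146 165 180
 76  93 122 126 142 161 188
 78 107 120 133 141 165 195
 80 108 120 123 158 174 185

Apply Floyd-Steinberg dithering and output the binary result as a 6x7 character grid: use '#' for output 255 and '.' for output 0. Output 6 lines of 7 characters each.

(0,0): OLD=90 → NEW=0, ERR=90
(0,1): OLD=1179/8 → NEW=255, ERR=-861/8
(0,2): OLD=7541/128 → NEW=0, ERR=7541/128
(0,3): OLD=308787/2048 → NEW=255, ERR=-213453/2048
(0,4): OLD=3158885/32768 → NEW=0, ERR=3158885/32768
(0,5): OLD=108095427/524288 → NEW=255, ERR=-25598013/524288
(0,6): OLD=1406260821/8388608 → NEW=255, ERR=-732834219/8388608
(1,0): OLD=10233/128 → NEW=0, ERR=10233/128
(1,1): OLD=119823/1024 → NEW=0, ERR=119823/1024
(1,2): OLD=5384955/32768 → NEW=255, ERR=-2970885/32768
(1,3): OLD=10554111/131072 → NEW=0, ERR=10554111/131072
(1,4): OLD=1633136061/8388608 → NEW=255, ERR=-505958979/8388608
(1,5): OLD=8254360205/67108864 → NEW=0, ERR=8254360205/67108864
(1,6): OLD=215242909859/1073741824 → NEW=255, ERR=-58561255261/1073741824
(2,0): OLD=1997589/16384 → NEW=0, ERR=1997589/16384
(2,1): OLD=92749431/524288 → NEW=255, ERR=-40944009/524288
(2,2): OLD=661964197/8388608 → NEW=0, ERR=661964197/8388608
(2,3): OLD=11657581885/67108864 → NEW=255, ERR=-5455178435/67108864
(2,4): OLD=64254241773/536870912 → NEW=0, ERR=64254241773/536870912
(2,5): OLD=4154140101487/17179869184 → NEW=255, ERR=-226726540433/17179869184
(2,6): OLD=45319153258489/274877906944 → NEW=255, ERR=-24774713012231/274877906944
(3,0): OLD=834316421/8388608 → NEW=0, ERR=834316421/8388608
(3,1): OLD=9027800545/67108864 → NEW=255, ERR=-8084959775/67108864
(3,2): OLD=39636991763/536870912 → NEW=0, ERR=39636991763/536870912
(3,3): OLD=344177999365/2147483648 → NEW=255, ERR=-203430330875/2147483648
(3,4): OLD=35844537640069/274877906944 → NEW=255, ERR=-34249328630651/274877906944
(3,5): OLD=204388048694815/2199023255552 → NEW=0, ERR=204388048694815/2199023255552
(3,6): OLD=7025368775899457/35184372088832 → NEW=255, ERR=-1946646106752703/35184372088832
(4,0): OLD=92869639787/1073741824 → NEW=0, ERR=92869639787/1073741824
(4,1): OLD=2186151151663/17179869184 → NEW=0, ERR=2186151151663/17179869184
(4,2): OLD=47678247933601/274877906944 → NEW=255, ERR=-22415618337119/274877906944
(4,3): OLD=107690799873851/2199023255552 → NEW=0, ERR=107690799873851/2199023255552
(4,4): OLD=2374855202842337/17592186044416 → NEW=255, ERR=-2111152238483743/17592186044416
(4,5): OLD=69457802486347841/562949953421312 → NEW=0, ERR=69457802486347841/562949953421312
(4,6): OLD=2139200124004584727/9007199254740992 → NEW=255, ERR=-157635685954368233/9007199254740992
(5,0): OLD=35978257193469/274877906944 → NEW=255, ERR=-34115609077251/274877906944
(5,1): OLD=183799812282815/2199023255552 → NEW=0, ERR=183799812282815/2199023255552
(5,2): OLD=2607499175094601/17592186044416 → NEW=255, ERR=-1878508266231479/17592186044416
(5,3): OLD=9005719988858765/140737488355328 → NEW=0, ERR=9005719988858765/140737488355328
(5,4): OLD=1573455536006472655/9007199254740992 → NEW=255, ERR=-723380273952480305/9007199254740992
(5,5): OLD=12007594001236302879/72057594037927936 → NEW=255, ERR=-6367092478435320801/72057594037927936
(5,6): OLD=171306002283297239281/1152921504606846976 → NEW=255, ERR=-122688981391448739599/1152921504606846976
Row 0: .#.#.##
Row 1: ..#.#.#
Row 2: .#.#.##
Row 3: .#.##.#
Row 4: ..#.#.#
Row 5: #.#.###

Answer: .#.#.##
..#.#.#
.#.#.##
.#.##.#
..#.#.#
#.#.###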